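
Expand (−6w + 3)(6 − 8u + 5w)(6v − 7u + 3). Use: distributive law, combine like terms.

(−6w + 3)(6 − 8u + 5w)(6v − 7u + 3)
= (−36w + 48uw − 30w^2 + 18 − 24u + 15w)(6v − 7u + 3)    [distributive law]
= (−21w + 48uw − 30w^2 + 18 − 24u)(6v − 7u + 3)    [combine like terms]
= −126vw + 147uw − 63w + 288uvw − 336u^2w + 144uw − 180vw^2 + 210uw^2 − 90w^2 + 108v − 126u + 54 − 144uv + 168u^2 − 72u    [distributive law]
= −126vw + 291uw − 63w + 288uvw − 336u^2w − 180vw^2 + 210uw^2 − 90w^2 + 108v − 198u + 54 − 144uv + 168u^2    [combine like terms]

−126vw + 291uw − 63w + 288uvw − 336u^2w − 180vw^2 + 210uw^2 − 90w^2 + 108v − 198u + 54 − 144uv + 168u^2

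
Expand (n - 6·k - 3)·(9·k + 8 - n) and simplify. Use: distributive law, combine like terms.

15·k·n + 11·n - n^2 - 54·k^2 - 75·k - 24

(n - 6·k - 3)·(9·k + 8 - n)
= 9·k·n + 8·n - n^2 - 54·k^2 - 48·k + 6·k·n - 27·k - 24 + 3·n    [distributive law]
= 15·k·n + 11·n - n^2 - 54·k^2 - 75·k - 24    [combine like terms]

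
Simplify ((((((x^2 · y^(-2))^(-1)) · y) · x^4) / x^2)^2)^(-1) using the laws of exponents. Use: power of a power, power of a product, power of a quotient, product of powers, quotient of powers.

((((((x^2 · y^(-2))^(-1)) · y) · x^4) / x^2)^2)^(-1)
= (((((x^2 · y^(-2))^(-1)) · y) · x^4) / x^2)^(-2)    [power of a power]
= (((((x^2 · y^(-2))^(-1)) · y) · x^4)^(-2)) / ((x^2)^(-2))    [power of a quotient]
= (((((x^2 · y^(-2))^(-1)) · y)^(-2)) · ((x^4)^(-2))) / ((x^2)^(-2))    [power of a product]
= (((((x^2 · y^(-2))^(-1))^(-2)) · (y^(-2))) · ((x^4)^(-2))) / ((x^2)^(-2))    [power of a product]
= ((((x^2 · y^(-2))^2) · (y^(-2))) · ((x^4)^(-2))) / ((x^2)^(-2))    [power of a power]
= (((((x^2)^2) · ((y^(-2))^2)) · (y^(-2))) · ((x^4)^(-2))) / ((x^2)^(-2))    [power of a product]
= (((x^4 · ((y^(-2))^2)) · (y^(-2))) · ((x^4)^(-2))) / ((x^2)^(-2))    [power of a power]
= (((x^4 · y^(-4)) · (y^(-2))) · ((x^4)^(-2))) / ((x^2)^(-2))    [power of a power]
= (((x^4 · y^(-4)) · y^(-2)) · x^(-8)) / ((x^2)^(-2))    [power of a power]
= (((x^4 · y^(-4)) · y^(-2)) · x^(-8)) / x^(-4)    [power of a power]
= y^(-6)    [quotient of powers; product of powers]

y^(-6)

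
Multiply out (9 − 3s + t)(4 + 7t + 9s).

36 + 67t + 69s − 12st − 27s^2 + 7t^2

(9 − 3s + t)(4 + 7t + 9s)
= 36 + 63t + 81s − 12s − 21st − 27s^2 + 4t + 7t^2 + 9st    [distributive law]
= 36 + 67t + 69s − 12st − 27s^2 + 7t^2    [combine like terms]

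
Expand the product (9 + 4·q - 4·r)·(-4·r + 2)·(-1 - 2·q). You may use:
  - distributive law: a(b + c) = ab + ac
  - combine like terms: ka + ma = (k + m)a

44·r + 104·q·r - 18 - 44·q + 32·q²·r - 16·q² - 16·r² - 32·q·r²

(9 + 4·q - 4·r)·(-4·r + 2)·(-1 - 2·q)
= (-36·r + 18 - 16·q·r + 8·q + 16·r² - 8·r)·(-1 - 2·q)    [distributive law]
= (-44·r + 18 - 16·q·r + 8·q + 16·r²)·(-1 - 2·q)    [combine like terms]
= 44·r + 88·q·r - 18 - 36·q + 16·q·r + 32·q²·r - 8·q - 16·q² - 16·r² - 32·q·r²    [distributive law]
= 44·r + 104·q·r - 18 - 44·q + 32·q²·r - 16·q² - 16·r² - 32·q·r²    [combine like terms]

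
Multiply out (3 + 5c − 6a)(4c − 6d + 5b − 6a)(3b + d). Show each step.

36bc + 12cd − 39bd − 18d^2 + 45b^2 − 54ab − 18ad + 60bc^2 + 20c^2d − 65bcd − 30cd^2 + 75b^2c − 162abc − 54acd + 78abd + 36ad^2 − 90ab^2 + 108a^2b + 36a^2d

(3 + 5c − 6a)(4c − 6d + 5b − 6a)(3b + d)
= (12c − 18d + 15b − 18a + 20c^2 − 30cd + 25bc − 30ac − 24ac + 36ad − 30ab + 36a^2)(3b + d)    [distributive law]
= (12c − 18d + 15b − 18a + 20c^2 − 30cd + 25bc − 54ac + 36ad − 30ab + 36a^2)(3b + d)    [combine like terms]
= 36bc + 12cd − 54bd − 18d^2 + 45b^2 + 15bd − 54ab − 18ad + 60bc^2 + 20c^2d − 90bcd − 30cd^2 + 75b^2c + 25bcd − 162abc − 54acd + 108abd + 36ad^2 − 90ab^2 − 30abd + 108a^2b + 36a^2d    [distributive law]
= 36bc + 12cd − 39bd − 18d^2 + 45b^2 − 54ab − 18ad + 60bc^2 + 20c^2d − 65bcd − 30cd^2 + 75b^2c − 162abc − 54acd + 78abd + 36ad^2 − 90ab^2 + 108a^2b + 36a^2d    [combine like terms]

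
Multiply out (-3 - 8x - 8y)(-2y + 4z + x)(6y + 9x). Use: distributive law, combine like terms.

36y² + 36xy - 72yz - 108xz - 27x² + 192xy² + 24x²y - 480xyz - 288x²z - 72x³ + 96y³ - 192y²z

(-3 - 8x - 8y)(-2y + 4z + x)(6y + 9x)
= (6y - 12z - 3x + 16xy - 32xz - 8x² + 16y² - 32yz - 8xy)(6y + 9x)    [distributive law]
= (6y - 12z - 3x + 8xy - 32xz - 8x² + 16y² - 32yz)(6y + 9x)    [combine like terms]
= 36y² + 54xy - 72yz - 108xz - 18xy - 27x² + 48xy² + 72x²y - 192xyz - 288x²z - 48x²y - 72x³ + 96y³ + 144xy² - 192y²z - 288xyz    [distributive law]
= 36y² + 36xy - 72yz - 108xz - 27x² + 192xy² + 24x²y - 480xyz - 288x²z - 72x³ + 96y³ - 192y²z    [combine like terms]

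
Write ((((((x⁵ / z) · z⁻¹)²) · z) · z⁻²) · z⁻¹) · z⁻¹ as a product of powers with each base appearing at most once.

((((((x⁵ / z) · z⁻¹)²) · z) · z⁻²) · z⁻¹) · z⁻¹
= ((((((x⁵ / z)²) · ((z⁻¹)²)) · z) · z⁻²) · z⁻¹) · z⁻¹    [power of a product]
= (((((((x⁵)²) / (z²)) · ((z⁻¹)²)) · z) · z⁻²) · z⁻¹) · z⁻¹    [power of a quotient]
= (((((x¹⁰ / (z²)) · ((z⁻¹)²)) · z) · z⁻²) · z⁻¹) · z⁻¹    [power of a power]
= (((((x¹⁰ / z²) · z⁻²) · z) · z⁻²) · z⁻¹) · z⁻¹    [power of a power]
= x¹⁰z⁻⁷    [quotient of powers; product of powers]

x¹⁰z⁻⁷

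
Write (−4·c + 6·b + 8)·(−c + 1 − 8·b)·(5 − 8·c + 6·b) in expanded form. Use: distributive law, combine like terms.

(−4·c + 6·b + 8)·(−c + 1 − 8·b)·(5 − 8·c + 6·b)
= (4·c^2 − 4·c + 32·b·c − 6·b·c + 6·b − 48·b^2 − 8·c + 8 − 64·b)·(5 − 8·c + 6·b)    [distributive law]
= (4·c^2 − 12·c + 26·b·c − 58·b − 48·b^2 + 8)·(5 − 8·c + 6·b)    [combine like terms]
= 20·c^2 − 32·c^3 + 24·b·c^2 − 60·c + 96·c^2 − 72·b·c + 130·b·c − 208·b·c^2 + 156·b^2·c − 290·b + 464·b·c − 348·b^2 − 240·b^2 + 384·b^2·c − 288·b^3 + 40 − 64·c + 48·b    [distributive law]
= 116·c^2 − 32·c^3 − 184·b·c^2 − 124·c + 522·b·c + 540·b^2·c − 242·b − 588·b^2 − 288·b^3 + 40    [combine like terms]

116·c^2 − 32·c^3 − 184·b·c^2 − 124·c + 522·b·c + 540·b^2·c − 242·b − 588·b^2 − 288·b^3 + 40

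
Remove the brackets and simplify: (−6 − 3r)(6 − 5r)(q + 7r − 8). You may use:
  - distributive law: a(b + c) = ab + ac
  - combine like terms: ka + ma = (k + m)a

−36q − 348r + 288 + 12qr − 36r^2 + 15qr^2 + 105r^3

(−6 − 3r)(6 − 5r)(q + 7r − 8)
= (−36 + 30r − 18r + 15r^2)(q + 7r − 8)    [distributive law]
= (−36 + 12r + 15r^2)(q + 7r − 8)    [combine like terms]
= −36q − 252r + 288 + 12qr + 84r^2 − 96r + 15qr^2 + 105r^3 − 120r^2    [distributive law]
= −36q − 348r + 288 + 12qr − 36r^2 + 15qr^2 + 105r^3    [combine like terms]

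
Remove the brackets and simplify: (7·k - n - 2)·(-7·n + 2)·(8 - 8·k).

(7·k - n - 2)·(-7·n + 2)·(8 - 8·k)
= (-49·k·n + 14·k + 7·n² - 2·n + 14·n - 4)·(8 - 8·k)    [distributive law]
= (-49·k·n + 14·k + 7·n² + 12·n - 4)·(8 - 8·k)    [combine like terms]
= -392·k·n + 392·k²·n + 112·k - 112·k² + 56·n² - 56·k·n² + 96·n - 96·k·n - 32 + 32·k    [distributive law]
= -488·k·n + 392·k²·n + 144·k - 112·k² + 56·n² - 56·k·n² + 96·n - 32    [combine like terms]

-488·k·n + 392·k²·n + 144·k - 112·k² + 56·n² - 56·k·n² + 96·n - 32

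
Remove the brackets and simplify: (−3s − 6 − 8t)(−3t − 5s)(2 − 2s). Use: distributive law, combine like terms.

62st − 98s^2t − 30s^2 − 30s^3 + 36t + 60s + 48t^2 − 48st^2

(−3s − 6 − 8t)(−3t − 5s)(2 − 2s)
= (9st + 15s^2 + 18t + 30s + 24t^2 + 40st)(2 − 2s)    [distributive law]
= (49st + 15s^2 + 18t + 30s + 24t^2)(2 − 2s)    [combine like terms]
= 98st − 98s^2t + 30s^2 − 30s^3 + 36t − 36st + 60s − 60s^2 + 48t^2 − 48st^2    [distributive law]
= 62st − 98s^2t − 30s^2 − 30s^3 + 36t + 60s + 48t^2 − 48st^2    [combine like terms]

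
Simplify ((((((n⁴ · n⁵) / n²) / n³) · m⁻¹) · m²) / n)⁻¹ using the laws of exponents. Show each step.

m⁻¹·n⁻³

((((((n⁴ · n⁵) / n²) / n³) · m⁻¹) · m²) / n)⁻¹
= ((((((n⁴ · n⁵) / n²) / n³) · m⁻¹) · m²)⁻¹) / (n⁻¹)    [power of a quotient]
= ((((((n⁴ · n⁵) / n²) / n³) · m⁻¹)⁻¹) · ((m²)⁻¹)) / (n⁻¹)    [power of a product]
= ((((((n⁴ · n⁵) / n²) / n³)⁻¹) · ((m⁻¹)⁻¹)) · ((m²)⁻¹)) / (n⁻¹)    [power of a product]
= ((((((n⁴ · n⁵) / n²)⁻¹) / ((n³)⁻¹)) · ((m⁻¹)⁻¹)) · ((m²)⁻¹)) / (n⁻¹)    [power of a quotient]
= ((((((n⁴ · n⁵)⁻¹) / ((n²)⁻¹)) / ((n³)⁻¹)) · ((m⁻¹)⁻¹)) · ((m²)⁻¹)) / (n⁻¹)    [power of a quotient]
= (((((((n⁴)⁻¹) · ((n⁵)⁻¹)) / ((n²)⁻¹)) / ((n³)⁻¹)) · ((m⁻¹)⁻¹)) · ((m²)⁻¹)) / (n⁻¹)    [power of a product]
= (((((n⁻⁴ · ((n⁵)⁻¹)) / ((n²)⁻¹)) / ((n³)⁻¹)) · ((m⁻¹)⁻¹)) · ((m²)⁻¹)) / (n⁻¹)    [power of a power]
= (((((n⁻⁴ · n⁻⁵) / ((n²)⁻¹)) / ((n³)⁻¹)) · ((m⁻¹)⁻¹)) · ((m²)⁻¹)) / (n⁻¹)    [power of a power]
= ((((n⁻⁹ / ((n²)⁻¹)) / ((n³)⁻¹)) · ((m⁻¹)⁻¹)) · ((m²)⁻¹)) / (n⁻¹)    [product of powers]
= ((((n⁻⁹ / n⁻²) / ((n³)⁻¹)) · ((m⁻¹)⁻¹)) · ((m²)⁻¹)) / (n⁻¹)    [power of a power]
= (((n⁻⁷ / ((n³)⁻¹)) · ((m⁻¹)⁻¹)) · ((m²)⁻¹)) / (n⁻¹)    [quotient of powers]
= (((n⁻⁷ / n⁻³) · ((m⁻¹)⁻¹)) · ((m²)⁻¹)) / (n⁻¹)    [power of a power]
= ((n⁻⁴ · ((m⁻¹)⁻¹)) · ((m²)⁻¹)) / (n⁻¹)    [quotient of powers]
= ((n⁻⁴ · m) · ((m²)⁻¹)) / (n⁻¹)    [power of a power]
= ((n⁻⁴ · m) · m⁻²) / (n⁻¹)    [power of a power]
= m⁻¹·n⁻³    [quotient of powers; product of powers]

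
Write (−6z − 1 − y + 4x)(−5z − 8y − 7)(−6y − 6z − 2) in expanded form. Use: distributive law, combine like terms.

(−6z − 1 − y + 4x)(−5z − 8y − 7)(−6y − 6z − 2)
= (30z^2 + 48yz + 42z + 5z + 8y + 7 + 5yz + 8y^2 + 7y − 20xz − 32xy − 28x)(−6y − 6z − 2)    [distributive law]
= (30z^2 + 53yz + 47z + 15y + 7 + 8y^2 − 20xz − 32xy − 28x)(−6y − 6z − 2)    [combine like terms]
= −180yz^2 − 180z^3 − 60z^2 − 318y^2z − 318yz^2 − 106yz − 282yz − 282z^2 − 94z − 90y^2 − 90yz − 30y − 42y − 42z − 14 − 48y^3 − 48y^2z − 16y^2 + 120xyz + 120xz^2 + 40xz + 192xy^2 + 192xyz + 64xy + 168xy + 168xz + 56x    [distributive law]
= −498yz^2 − 180z^3 − 342z^2 − 366y^2z − 478yz − 136z − 106y^2 − 72y − 14 − 48y^3 + 312xyz + 120xz^2 + 208xz + 192xy^2 + 232xy + 56x    [combine like terms]

−498yz^2 − 180z^3 − 342z^2 − 366y^2z − 478yz − 136z − 106y^2 − 72y − 14 − 48y^3 + 312xyz + 120xz^2 + 208xz + 192xy^2 + 232xy + 56x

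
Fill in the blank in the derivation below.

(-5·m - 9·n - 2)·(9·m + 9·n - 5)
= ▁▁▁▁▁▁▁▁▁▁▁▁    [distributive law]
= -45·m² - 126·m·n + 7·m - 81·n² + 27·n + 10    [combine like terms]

By distributive law:

-45·m² - 45·m·n + 25·m - 81·m·n - 81·n² + 45·n - 18·m - 18·n + 10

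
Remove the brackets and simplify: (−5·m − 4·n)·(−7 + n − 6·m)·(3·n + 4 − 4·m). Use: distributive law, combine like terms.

69·m·n + 140·m − 20·m^2 + 73·m·n^2 + 14·m^2·n − 120·m^3 + 68·n^2 + 112·n − 12·n^3

(−5·m − 4·n)·(−7 + n − 6·m)·(3·n + 4 − 4·m)
= (35·m − 5·m·n + 30·m^2 + 28·n − 4·n^2 + 24·m·n)·(3·n + 4 − 4·m)    [distributive law]
= (35·m + 19·m·n + 30·m^2 + 28·n − 4·n^2)·(3·n + 4 − 4·m)    [combine like terms]
= 105·m·n + 140·m − 140·m^2 + 57·m·n^2 + 76·m·n − 76·m^2·n + 90·m^2·n + 120·m^2 − 120·m^3 + 84·n^2 + 112·n − 112·m·n − 12·n^3 − 16·n^2 + 16·m·n^2    [distributive law]
= 69·m·n + 140·m − 20·m^2 + 73·m·n^2 + 14·m^2·n − 120·m^3 + 68·n^2 + 112·n − 12·n^3    [combine like terms]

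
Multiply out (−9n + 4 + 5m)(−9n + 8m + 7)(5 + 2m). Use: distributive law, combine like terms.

(−9n + 4 + 5m)(−9n + 8m + 7)(5 + 2m)
= (81n^2 − 72mn − 63n − 36n + 32m + 28 − 45mn + 40m^2 + 35m)(5 + 2m)    [distributive law]
= (81n^2 − 117mn − 99n + 67m + 28 + 40m^2)(5 + 2m)    [combine like terms]
= 405n^2 + 162mn^2 − 585mn − 234m^2n − 495n − 198mn + 335m + 134m^2 + 140 + 56m + 200m^2 + 80m^3    [distributive law]
= 405n^2 + 162mn^2 − 783mn − 234m^2n − 495n + 391m + 334m^2 + 140 + 80m^3    [combine like terms]

405n^2 + 162mn^2 − 783mn − 234m^2n − 495n + 391m + 334m^2 + 140 + 80m^3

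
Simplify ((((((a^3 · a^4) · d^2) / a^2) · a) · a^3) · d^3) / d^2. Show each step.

a^9d^3

((((((a^3 · a^4) · d^2) / a^2) · a) · a^3) · d^3) / d^2
= (((((a^7 · d^2) / a^2) · a) · a^3) · d^3) / d^2    [product of powers]
= a^9d^3    [quotient of powers; product of powers]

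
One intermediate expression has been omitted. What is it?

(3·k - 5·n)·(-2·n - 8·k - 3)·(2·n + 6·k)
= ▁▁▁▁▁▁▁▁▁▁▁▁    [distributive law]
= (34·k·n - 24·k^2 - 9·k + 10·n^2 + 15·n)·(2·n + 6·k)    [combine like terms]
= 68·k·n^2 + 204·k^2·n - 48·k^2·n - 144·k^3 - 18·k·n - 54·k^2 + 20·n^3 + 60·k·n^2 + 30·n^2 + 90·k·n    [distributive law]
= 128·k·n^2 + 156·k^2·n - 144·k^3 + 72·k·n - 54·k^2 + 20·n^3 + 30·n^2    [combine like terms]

Applying distributive law to the line above:

(-6·k·n - 24·k^2 - 9·k + 10·n^2 + 40·k·n + 15·n)·(2·n + 6·k)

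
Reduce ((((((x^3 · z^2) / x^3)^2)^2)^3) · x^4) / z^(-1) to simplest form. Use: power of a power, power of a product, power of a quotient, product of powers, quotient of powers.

((((((x^3 · z^2) / x^3)^2)^2)^3) · x^4) / z^(-1)
= (((((x^3 · z^2) / x^3)^2)^6) · x^4) / z^(-1)    [power of a power]
= ((((x^3 · z^2) / x^3)^12) · x^4) / z^(-1)    [power of a power]
= ((((x^3 · z^2)^12) / ((x^3)^12)) · x^4) / z^(-1)    [power of a quotient]
= (((((x^3)^12) · ((z^2)^12)) / ((x^3)^12)) · x^4) / z^(-1)    [power of a product]
= (((x^36 · ((z^2)^12)) / ((x^3)^12)) · x^4) / z^(-1)    [power of a power]
= (((x^36 · z^24) / ((x^3)^12)) · x^4) / z^(-1)    [power of a power]
= (((x^36 · z^24) / x^36) · x^4) / z^(-1)    [power of a power]
= x^4z^25    [quotient of powers; product of powers]

x^4z^25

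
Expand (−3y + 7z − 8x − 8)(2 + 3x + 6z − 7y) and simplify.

50y + 47xy − 67yz + 21y^2 − 34z − 27xz + 42z^2 − 40x − 24x^2 − 16

(−3y + 7z − 8x − 8)(2 + 3x + 6z − 7y)
= −6y − 9xy − 18yz + 21y^2 + 14z + 21xz + 42z^2 − 49yz − 16x − 24x^2 − 48xz + 56xy − 16 − 24x − 48z + 56y    [distributive law]
= 50y + 47xy − 67yz + 21y^2 − 34z − 27xz + 42z^2 − 40x − 24x^2 − 16    [combine like terms]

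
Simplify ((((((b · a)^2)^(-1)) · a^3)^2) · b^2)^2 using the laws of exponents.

a^4b^(-4)

((((((b · a)^2)^(-1)) · a^3)^2) · b^2)^2
= ((((((b · a)^2)^(-1)) · a^3)^2)^2) · ((b^2)^2)    [power of a product]
= (((((b · a)^2)^(-1)) · a^3)^4) · ((b^2)^2)    [power of a power]
= (((((b · a)^2)^(-1))^4) · ((a^3)^4)) · ((b^2)^2)    [power of a product]
= ((((b · a)^2)^(-4)) · ((a^3)^4)) · ((b^2)^2)    [power of a power]
= (((b · a)^(-8)) · ((a^3)^4)) · ((b^2)^2)    [power of a power]
= (((b^(-8)) · (a^(-8))) · ((a^3)^4)) · ((b^2)^2)    [power of a product]
= ((b^(-8) · a^(-8)) · a^12) · ((b^2)^2)    [power of a power]
= ((b^(-8) · a^(-8)) · a^12) · b^4    [power of a power]
= a^4b^(-4)    [product of powers]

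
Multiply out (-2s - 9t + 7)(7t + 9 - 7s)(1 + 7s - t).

-108st + 329s^2t - 490st^2 + 374s - 455s^2 + 98s^3 - 31t^2 + 63t^3 - 95t + 63

(-2s - 9t + 7)(7t + 9 - 7s)(1 + 7s - t)
= (-14st - 18s + 14s^2 - 63t^2 - 81t + 63st + 49t + 63 - 49s)(1 + 7s - t)    [distributive law]
= (49st - 67s + 14s^2 - 63t^2 - 32t + 63)(1 + 7s - t)    [combine like terms]
= 49st + 343s^2t - 49st^2 - 67s - 469s^2 + 67st + 14s^2 + 98s^3 - 14s^2t - 63t^2 - 441st^2 + 63t^3 - 32t - 224st + 32t^2 + 63 + 441s - 63t    [distributive law]
= -108st + 329s^2t - 490st^2 + 374s - 455s^2 + 98s^3 - 31t^2 + 63t^3 - 95t + 63    [combine like terms]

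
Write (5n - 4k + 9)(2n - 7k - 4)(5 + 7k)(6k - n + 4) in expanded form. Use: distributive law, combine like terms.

(5n - 4k + 9)(2n - 7k - 4)(5 + 7k)(6k - n + 4)
= (10n² - 35kn - 20n - 8kn + 28k² + 16k + 18n - 63k - 36)(5 + 7k)(6k - n + 4)    [distributive law]
= (10n² - 43kn - 2n + 28k² - 47k - 36)(5 + 7k)(6k - n + 4)    [combine like terms]
= (50n² + 70kn² - 215kn - 301k²n - 10n - 14kn + 140k² + 196k³ - 235k - 329k² - 180 - 252k)(6k - n + 4)    [distributive law]
= (50n² + 70kn² - 229kn - 301k²n - 10n - 189k² + 196k³ - 487k - 180)(6k - n + 4)    [combine like terms]
= 300kn² - 50n³ + 200n² + 420k²n² - 70kn³ + 280kn² - 1374k²n + 229kn² - 916kn - 1806k³n + 301k²n² - 1204k²n - 60kn + 10n² - 40n - 1134k³ + 189k²n - 756k² + 1176k⁴ - 196k³n + 784k³ - 2922k² + 487kn - 1948k - 1080k + 180n - 720    [distributive law]
= 809kn² - 50n³ + 210n² + 721k²n² - 70kn³ - 2389k²n - 489kn - 2002k³n + 140n - 350k³ - 3678k² + 1176k⁴ - 3028k - 720    [combine like terms]

809kn² - 50n³ + 210n² + 721k²n² - 70kn³ - 2389k²n - 489kn - 2002k³n + 140n - 350k³ - 3678k² + 1176k⁴ - 3028k - 720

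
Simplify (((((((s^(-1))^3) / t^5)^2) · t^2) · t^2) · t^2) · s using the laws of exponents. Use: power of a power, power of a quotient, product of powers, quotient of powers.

(((((((s^(-1))^3) / t^5)^2) · t^2) · t^2) · t^2) · s
= (((((((s^(-1))^3)^2) / ((t^5)^2)) · t^2) · t^2) · t^2) · s    [power of a quotient]
= ((((((s^(-1))^6) / ((t^5)^2)) · t^2) · t^2) · t^2) · s    [power of a power]
= ((((s^(-6) / ((t^5)^2)) · t^2) · t^2) · t^2) · s    [power of a power]
= ((((s^(-6) / t^10) · t^2) · t^2) · t^2) · s    [power of a power]
= s^(-5)t^(-4)    [quotient of powers; product of powers]

s^(-5)t^(-4)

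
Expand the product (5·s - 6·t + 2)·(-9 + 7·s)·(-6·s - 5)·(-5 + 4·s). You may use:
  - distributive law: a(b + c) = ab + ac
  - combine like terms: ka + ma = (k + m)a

997·s^2 + 1094·s^3 - 955·s - 840·s^4 - 510·s·t - 1716·s^2·t + 1350·t + 1008·s^3·t - 450

(5·s - 6·t + 2)·(-9 + 7·s)·(-6·s - 5)·(-5 + 4·s)
= (-45·s + 35·s^2 + 54·t - 42·s·t - 18 + 14·s)·(-6·s - 5)·(-5 + 4·s)    [distributive law]
= (-31·s + 35·s^2 + 54·t - 42·s·t - 18)·(-6·s - 5)·(-5 + 4·s)    [combine like terms]
= (186·s^2 + 155·s - 210·s^3 - 175·s^2 - 324·s·t - 270·t + 252·s^2·t + 210·s·t + 108·s + 90)·(-5 + 4·s)    [distributive law]
= (11·s^2 + 263·s - 210·s^3 - 114·s·t - 270·t + 252·s^2·t + 90)·(-5 + 4·s)    [combine like terms]
= -55·s^2 + 44·s^3 - 1315·s + 1052·s^2 + 1050·s^3 - 840·s^4 + 570·s·t - 456·s^2·t + 1350·t - 1080·s·t - 1260·s^2·t + 1008·s^3·t - 450 + 360·s    [distributive law]
= 997·s^2 + 1094·s^3 - 955·s - 840·s^4 - 510·s·t - 1716·s^2·t + 1350·t + 1008·s^3·t - 450    [combine like terms]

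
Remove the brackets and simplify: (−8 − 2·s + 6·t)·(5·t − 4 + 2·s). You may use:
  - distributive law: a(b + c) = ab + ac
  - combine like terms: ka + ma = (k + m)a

−64·t + 32 − 8·s + 2·s·t − 4·s^2 + 30·t^2

(−8 − 2·s + 6·t)·(5·t − 4 + 2·s)
= −40·t + 32 − 16·s − 10·s·t + 8·s − 4·s^2 + 30·t^2 − 24·t + 12·s·t    [distributive law]
= −64·t + 32 − 8·s + 2·s·t − 4·s^2 + 30·t^2    [combine like terms]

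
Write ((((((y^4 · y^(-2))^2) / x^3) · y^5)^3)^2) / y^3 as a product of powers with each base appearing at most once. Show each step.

x^(-18)y^51

((((((y^4 · y^(-2))^2) / x^3) · y^5)^3)^2) / y^3
= (((((y^4 · y^(-2))^2) / x^3) · y^5)^6) / y^3    [power of a power]
= (((((y^4 · y^(-2))^2) / x^3)^6) · ((y^5)^6)) / y^3    [power of a product]
= (((((y^4 · y^(-2))^2)^6) / ((x^3)^6)) · ((y^5)^6)) / y^3    [power of a quotient]
= ((((y^4 · y^(-2))^12) / ((x^3)^6)) · ((y^5)^6)) / y^3    [power of a power]
= (((((y^4)^12) · ((y^(-2))^12)) / ((x^3)^6)) · ((y^5)^6)) / y^3    [power of a product]
= (((y^48 · ((y^(-2))^12)) / ((x^3)^6)) · ((y^5)^6)) / y^3    [power of a power]
= (((y^48 · y^(-24)) / ((x^3)^6)) · ((y^5)^6)) / y^3    [power of a power]
= ((y^24 / ((x^3)^6)) · ((y^5)^6)) / y^3    [product of powers]
= ((y^24 / x^18) · ((y^5)^6)) / y^3    [power of a power]
= ((y^24 / x^18) · y^30) / y^3    [power of a power]
= x^(-18)y^51    [quotient of powers; product of powers]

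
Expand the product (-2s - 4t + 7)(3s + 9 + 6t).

(-2s - 4t + 7)(3s + 9 + 6t)
= -6s^2 - 18s - 12st - 12st - 36t - 24t^2 + 21s + 63 + 42t    [distributive law]
= -6s^2 + 3s - 24st + 6t - 24t^2 + 63    [combine like terms]

-6s^2 + 3s - 24st + 6t - 24t^2 + 63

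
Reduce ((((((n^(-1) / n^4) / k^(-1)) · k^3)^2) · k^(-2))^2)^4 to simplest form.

((((((n^(-1) / n^4) / k^(-1)) · k^3)^2) · k^(-2))^2)^4
= (((((n^(-1) / n^4) / k^(-1)) · k^3)^2) · k^(-2))^8    [power of a power]
= (((((n^(-1) / n^4) / k^(-1)) · k^3)^2)^8) · ((k^(-2))^8)    [power of a product]
= ((((n^(-1) / n^4) / k^(-1)) · k^3)^16) · ((k^(-2))^8)    [power of a power]
= ((((n^(-1) / n^4) / k^(-1))^16) · ((k^3)^16)) · ((k^(-2))^8)    [power of a product]
= ((((n^(-1) / n^4)^16) / ((k^(-1))^16)) · ((k^3)^16)) · ((k^(-2))^8)    [power of a quotient]
= (((((n^(-1))^16) / ((n^4)^16)) / ((k^(-1))^16)) · ((k^3)^16)) · ((k^(-2))^8)    [power of a quotient]
= (((n^(-16) / ((n^4)^16)) / ((k^(-1))^16)) · ((k^3)^16)) · ((k^(-2))^8)    [power of a power]
= (((n^(-16) / n^64) / ((k^(-1))^16)) · ((k^3)^16)) · ((k^(-2))^8)    [power of a power]
= ((n^(-80) / ((k^(-1))^16)) · ((k^3)^16)) · ((k^(-2))^8)    [quotient of powers]
= ((n^(-80) / k^(-16)) · ((k^3)^16)) · ((k^(-2))^8)    [power of a power]
= ((n^(-80) / k^(-16)) · k^48) · ((k^(-2))^8)    [power of a power]
= ((n^(-80) / k^(-16)) · k^48) · k^(-16)    [power of a power]
= k^48·n^(-80)    [quotient of powers; product of powers]

k^48·n^(-80)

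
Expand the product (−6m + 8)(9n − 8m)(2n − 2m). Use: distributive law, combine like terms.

(−6m + 8)(9n − 8m)(2n − 2m)
= (−54mn + 48m^2 + 72n − 64m)(2n − 2m)    [distributive law]
= −108mn^2 + 108m^2n + 96m^2n − 96m^3 + 144n^2 − 144mn − 128mn + 128m^2    [distributive law]
= −108mn^2 + 204m^2n − 96m^3 + 144n^2 − 272mn + 128m^2    [combine like terms]

−108mn^2 + 204m^2n − 96m^3 + 144n^2 − 272mn + 128m^2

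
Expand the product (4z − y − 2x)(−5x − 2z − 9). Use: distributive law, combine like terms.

−16xz − 8z^2 − 36z + 5xy + 2yz + 9y + 10x^2 + 18x

(4z − y − 2x)(−5x − 2z − 9)
= −20xz − 8z^2 − 36z + 5xy + 2yz + 9y + 10x^2 + 4xz + 18x    [distributive law]
= −16xz − 8z^2 − 36z + 5xy + 2yz + 9y + 10x^2 + 18x    [combine like terms]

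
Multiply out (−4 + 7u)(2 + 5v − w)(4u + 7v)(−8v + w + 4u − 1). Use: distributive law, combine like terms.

(−4 + 7u)(2 + 5v − w)(4u + 7v)(−8v + w + 4u − 1)
= (−8 − 20v + 4w + 14u + 35uv − 7uw)(4u + 7v)(−8v + w + 4u − 1)    [distributive law]
= (−32u − 56v − 80uv − 140v^2 + 16uw + 28vw + 56u^2 + 98uv + 140u^2v + 245uv^2 − 28u^2w − 49uvw)(−8v + w + 4u − 1)    [distributive law]
= (−32u − 56v + 18uv − 140v^2 + 16uw + 28vw + 56u^2 + 140u^2v + 245uv^2 − 28u^2w − 49uvw)(−8v + w + 4u − 1)    [combine like terms]
= 256uv − 32uw − 128u^2 + 32u + 448v^2 − 56vw − 224uv + 56v − 144uv^2 + 18uvw + 72u^2v − 18uv + 1120v^3 − 140v^2w − 560uv^2 + 140v^2 − 128uvw + 16uw^2 + 64u^2w − 16uw − 224v^2w + 28vw^2 + 112uvw − 28vw − 448u^2v + 56u^2w + 224u^3 − 56u^2 − 1120u^2v^2 + 140u^2vw + 560u^3v − 140u^2v − 1960uv^3 + 245uv^2w + 980u^2v^2 − 245uv^2 + 224u^2vw − 28u^2w^2 − 112u^3w + 28u^2w + 392uv^2w − 49uvw^2 − 196u^2vw + 49uvw    [distributive law]
= 14uv − 48uw − 184u^2 + 32u + 588v^2 − 84vw + 56v − 949uv^2 + 51uvw − 516u^2v + 1120v^3 − 364v^2w + 16uw^2 + 148u^2w + 28vw^2 + 224u^3 − 140u^2v^2 + 168u^2vw + 560u^3v − 1960uv^3 + 637uv^2w − 28u^2w^2 − 112u^3w − 49uvw^2    [combine like terms]

14uv − 48uw − 184u^2 + 32u + 588v^2 − 84vw + 56v − 949uv^2 + 51uvw − 516u^2v + 1120v^3 − 364v^2w + 16uw^2 + 148u^2w + 28vw^2 + 224u^3 − 140u^2v^2 + 168u^2vw + 560u^3v − 1960uv^3 + 637uv^2w − 28u^2w^2 − 112u^3w − 49uvw^2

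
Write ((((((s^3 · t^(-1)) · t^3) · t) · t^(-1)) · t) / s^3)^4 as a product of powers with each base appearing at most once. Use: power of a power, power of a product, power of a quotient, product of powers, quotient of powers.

((((((s^3 · t^(-1)) · t^3) · t) · t^(-1)) · t) / s^3)^4
= ((((((s^3 · t^(-1)) · t^3) · t) · t^(-1)) · t)^4) / ((s^3)^4)    [power of a quotient]
= ((((((s^3 · t^(-1)) · t^3) · t) · t^(-1))^4) · (t^4)) / ((s^3)^4)    [power of a product]
= ((((((s^3 · t^(-1)) · t^3) · t)^4) · ((t^(-1))^4)) · (t^4)) / ((s^3)^4)    [power of a product]
= ((((((s^3 · t^(-1)) · t^3)^4) · (t^4)) · ((t^(-1))^4)) · (t^4)) / ((s^3)^4)    [power of a product]
= ((((((s^3 · t^(-1))^4) · ((t^3)^4)) · (t^4)) · ((t^(-1))^4)) · (t^4)) / ((s^3)^4)    [power of a product]
= (((((((s^3)^4) · ((t^(-1))^4)) · ((t^3)^4)) · (t^4)) · ((t^(-1))^4)) · (t^4)) / ((s^3)^4)    [power of a product]
= (((((s^12 · ((t^(-1))^4)) · ((t^3)^4)) · (t^4)) · ((t^(-1))^4)) · (t^4)) / ((s^3)^4)    [power of a power]
= (((((s^12 · t^(-4)) · ((t^3)^4)) · (t^4)) · ((t^(-1))^4)) · (t^4)) / ((s^3)^4)    [power of a power]
= (((((s^12 · t^(-4)) · t^12) · (t^4)) · ((t^(-1))^4)) · (t^4)) / ((s^3)^4)    [power of a power]
= (((((s^12 · t^(-4)) · t^12) · t^4) · t^(-4)) · (t^4)) / ((s^3)^4)    [power of a power]
= (((((s^12 · t^(-4)) · t^12) · t^4) · t^(-4)) · t^4) / s^12    [power of a power]
= t^12    [quotient of powers; product of powers]

t^12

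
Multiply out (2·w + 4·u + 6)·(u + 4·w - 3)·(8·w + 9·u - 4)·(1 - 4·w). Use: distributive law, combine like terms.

(2·w + 4·u + 6)·(u + 4·w - 3)·(8·w + 9·u - 4)·(1 - 4·w)
= (2·u·w + 8·w² - 6·w + 4·u² + 16·u·w - 12·u + 6·u + 24·w - 18)·(8·w + 9·u - 4)·(1 - 4·w)    [distributive law]
= (18·u·w + 8·w² + 18·w + 4·u² - 6·u - 18)·(8·w + 9·u - 4)·(1 - 4·w)    [combine like terms]
= (144·u·w² + 162·u²·w - 72·u·w + 64·w³ + 72·u·w² - 32·w² + 144·w² + 162·u·w - 72·w + 32·u²·w + 36·u³ - 16·u² - 48·u·w - 54·u² + 24·u - 144·w - 162·u + 72)·(1 - 4·w)    [distributive law]
= (216·u·w² + 194·u²·w + 42·u·w + 64·w³ + 112·w² - 216·w + 36·u³ - 70·u² - 138·u + 72)·(1 - 4·w)    [combine like terms]
= 216·u·w² - 864·u·w³ + 194·u²·w - 776·u²·w² + 42·u·w - 168·u·w² + 64·w³ - 256·w⁴ + 112·w² - 448·w³ - 216·w + 864·w² + 36·u³ - 144·u³·w - 70·u² + 280·u²·w - 138·u + 552·u·w + 72 - 288·w    [distributive law]
= 48·u·w² - 864·u·w³ + 474·u²·w - 776·u²·w² + 594·u·w - 384·w³ - 256·w⁴ + 976·w² - 504·w + 36·u³ - 144·u³·w - 70·u² - 138·u + 72    [combine like terms]

48·u·w² - 864·u·w³ + 474·u²·w - 776·u²·w² + 594·u·w - 384·w³ - 256·w⁴ + 976·w² - 504·w + 36·u³ - 144·u³·w - 70·u² - 138·u + 72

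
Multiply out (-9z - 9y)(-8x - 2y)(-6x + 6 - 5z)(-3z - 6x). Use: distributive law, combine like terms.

3456x^2z^2 + 2592x^3z - 1296xz^2 - 2592x^2z + 1080xz^3 + 1944xyz^2 + 4104x^2yz - 324yz^2 - 1944xyz + 270yz^3 + 2592x^3y - 2592x^2y + 864xy^2z + 648x^2y^2 - 324y^2z - 648xy^2 + 270y^2z^2

(-9z - 9y)(-8x - 2y)(-6x + 6 - 5z)(-3z - 6x)
= (72xz + 18yz + 72xy + 18y^2)(-6x + 6 - 5z)(-3z - 6x)    [distributive law]
= (-432x^2z + 432xz - 360xz^2 - 108xyz + 108yz - 90yz^2 - 432x^2y + 432xy - 360xyz - 108xy^2 + 108y^2 - 90y^2z)(-3z - 6x)    [distributive law]
= (-432x^2z + 432xz - 360xz^2 - 468xyz + 108yz - 90yz^2 - 432x^2y + 432xy - 108xy^2 + 108y^2 - 90y^2z)(-3z - 6x)    [combine like terms]
= 1296x^2z^2 + 2592x^3z - 1296xz^2 - 2592x^2z + 1080xz^3 + 2160x^2z^2 + 1404xyz^2 + 2808x^2yz - 324yz^2 - 648xyz + 270yz^3 + 540xyz^2 + 1296x^2yz + 2592x^3y - 1296xyz - 2592x^2y + 324xy^2z + 648x^2y^2 - 324y^2z - 648xy^2 + 270y^2z^2 + 540xy^2z    [distributive law]
= 3456x^2z^2 + 2592x^3z - 1296xz^2 - 2592x^2z + 1080xz^3 + 1944xyz^2 + 4104x^2yz - 324yz^2 - 1944xyz + 270yz^3 + 2592x^3y - 2592x^2y + 864xy^2z + 648x^2y^2 - 324y^2z - 648xy^2 + 270y^2z^2    [combine like terms]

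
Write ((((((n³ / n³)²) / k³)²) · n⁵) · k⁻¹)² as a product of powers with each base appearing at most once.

((((((n³ / n³)²) / k³)²) · n⁵) · k⁻¹)²
= ((((((n³ / n³)²) / k³)²) · n⁵)²) · ((k⁻¹)²)    [power of a product]
= ((((((n³ / n³)²) / k³)²)²) · ((n⁵)²)) · ((k⁻¹)²)    [power of a product]
= (((((n³ / n³)²) / k³)⁴) · ((n⁵)²)) · ((k⁻¹)²)    [power of a power]
= (((((n³ / n³)²)⁴) / ((k³)⁴)) · ((n⁵)²)) · ((k⁻¹)²)    [power of a quotient]
= ((((n³ / n³)⁸) / ((k³)⁴)) · ((n⁵)²)) · ((k⁻¹)²)    [power of a power]
= (((((n³)⁸) / ((n³)⁸)) / ((k³)⁴)) · ((n⁵)²)) · ((k⁻¹)²)    [power of a quotient]
= (((n²⁴ / ((n³)⁸)) / ((k³)⁴)) · ((n⁵)²)) · ((k⁻¹)²)    [power of a power]
= (((n²⁴ / n²⁴) / ((k³)⁴)) · ((n⁵)²)) · ((k⁻¹)²)    [power of a power]
= ((n⁰ / ((k³)⁴)) · ((n⁵)²)) · ((k⁻¹)²)    [quotient of powers]
= ((n⁰ / k¹²) · ((n⁵)²)) · ((k⁻¹)²)    [power of a power]
= ((n⁰ / k¹²) · n¹⁰) · ((k⁻¹)²)    [power of a power]
= ((n⁰ / k¹²) · n¹⁰) · k⁻²    [power of a power]
= k⁻¹⁴n¹⁰    [quotient of powers; product of powers]

k⁻¹⁴n¹⁰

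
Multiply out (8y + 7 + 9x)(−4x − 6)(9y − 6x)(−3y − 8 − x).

(8y + 7 + 9x)(−4x − 6)(9y − 6x)(−3y − 8 − x)
= (−32xy − 48y − 28x − 42 − 36x^2 − 54x)(9y − 6x)(−3y − 8 − x)    [distributive law]
= (−32xy − 48y − 82x − 42 − 36x^2)(9y − 6x)(−3y − 8 − x)    [combine like terms]
= (−288xy^2 + 192x^2y − 432y^2 + 288xy − 738xy + 492x^2 − 378y + 252x − 324x^2y + 216x^3)(−3y − 8 − x)    [distributive law]
= (−288xy^2 − 132x^2y − 432y^2 − 450xy + 492x^2 − 378y + 252x + 216x^3)(−3y − 8 − x)    [combine like terms]
= 864xy^3 + 2304xy^2 + 288x^2y^2 + 396x^2y^2 + 1056x^2y + 132x^3y + 1296y^3 + 3456y^2 + 432xy^2 + 1350xy^2 + 3600xy + 450x^2y − 1476x^2y − 3936x^2 − 492x^3 + 1134y^2 + 3024y + 378xy − 756xy − 2016x − 252x^2 − 648x^3y − 1728x^3 − 216x^4    [distributive law]
= 864xy^3 + 4086xy^2 + 684x^2y^2 + 30x^2y − 516x^3y + 1296y^3 + 4590y^2 + 3222xy − 4188x^2 − 2220x^3 + 3024y − 2016x − 216x^4    [combine like terms]

864xy^3 + 4086xy^2 + 684x^2y^2 + 30x^2y − 516x^3y + 1296y^3 + 4590y^2 + 3222xy − 4188x^2 − 2220x^3 + 3024y − 2016x − 216x^4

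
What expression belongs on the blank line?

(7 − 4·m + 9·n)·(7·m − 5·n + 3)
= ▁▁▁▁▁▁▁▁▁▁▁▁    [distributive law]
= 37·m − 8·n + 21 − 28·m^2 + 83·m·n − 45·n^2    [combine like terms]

After distributive law, the bracketed line is:

49·m − 35·n + 21 − 28·m^2 + 20·m·n − 12·m + 63·m·n − 45·n^2 + 27·n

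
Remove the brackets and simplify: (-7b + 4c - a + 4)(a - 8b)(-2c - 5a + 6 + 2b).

166abc - 7a^2b + 174ab - 278ab^2 - 176b^2c + 272b^2 + 112b^3 - 8ac^2 - 18a^2c + 16ac + 64bc^2 - 128bc + 5a^3 - 26a^2 + 24a - 192b

(-7b + 4c - a + 4)(a - 8b)(-2c - 5a + 6 + 2b)
= (-7ab + 56b^2 + 4ac - 32bc - a^2 + 8ab + 4a - 32b)(-2c - 5a + 6 + 2b)    [distributive law]
= (ab + 56b^2 + 4ac - 32bc - a^2 + 4a - 32b)(-2c - 5a + 6 + 2b)    [combine like terms]
= -2abc - 5a^2b + 6ab + 2ab^2 - 112b^2c - 280ab^2 + 336b^2 + 112b^3 - 8ac^2 - 20a^2c + 24ac + 8abc + 64bc^2 + 160abc - 192bc - 64b^2c + 2a^2c + 5a^3 - 6a^2 - 2a^2b - 8ac - 20a^2 + 24a + 8ab + 64bc + 160ab - 192b - 64b^2    [distributive law]
= 166abc - 7a^2b + 174ab - 278ab^2 - 176b^2c + 272b^2 + 112b^3 - 8ac^2 - 18a^2c + 16ac + 64bc^2 - 128bc + 5a^3 - 26a^2 + 24a - 192b    [combine like terms]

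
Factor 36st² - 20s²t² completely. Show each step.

36st² - 20s²t²
= 4(9st² - 5s²t²)    [factor out 4]
= 4st²(9 - 5s)    [factor out st²]

4st²(9 - 5s)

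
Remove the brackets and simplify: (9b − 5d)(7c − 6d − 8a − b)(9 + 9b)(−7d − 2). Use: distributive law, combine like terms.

(9b − 5d)(7c − 6d − 8a − b)(9 + 9b)(−7d − 2)
= (63bc − 54bd − 72ab − 9b² − 35cd + 30d² + 40ad + 5bd)(9 + 9b)(−7d − 2)    [distributive law]
= (63bc − 49bd − 72ab − 9b² − 35cd + 30d² + 40ad)(9 + 9b)(−7d − 2)    [combine like terms]
= (567bc + 567b²c − 441bd − 441b²d − 648ab − 648ab² − 81b² − 81b³ − 315cd − 315bcd + 270d² + 270bd² + 360ad + 360abd)(−7d − 2)    [distributive law]
= −3969bcd − 1134bc − 3969b²cd − 1134b²c + 3087bd² + 882bd + 3087b²d² + 882b²d + 4536abd + 1296ab + 4536ab²d + 1296ab² + 567b²d + 162b² + 567b³d + 162b³ + 2205cd² + 630cd + 2205bcd² + 630bcd − 1890d³ − 540d² − 1890bd³ − 540bd² − 2520ad² − 720ad − 2520abd² − 720abd    [distributive law]
= −3339bcd − 1134bc − 3969b²cd − 1134b²c + 2547bd² + 882bd + 3087b²d² + 1449b²d + 3816abd + 1296ab + 4536ab²d + 1296ab² + 162b² + 567b³d + 162b³ + 2205cd² + 630cd + 2205bcd² − 1890d³ − 540d² − 1890bd³ − 2520ad² − 720ad − 2520abd²    [combine like terms]

−3339bcd − 1134bc − 3969b²cd − 1134b²c + 2547bd² + 882bd + 3087b²d² + 1449b²d + 3816abd + 1296ab + 4536ab²d + 1296ab² + 162b² + 567b³d + 162b³ + 2205cd² + 630cd + 2205bcd² − 1890d³ − 540d² − 1890bd³ − 2520ad² − 720ad − 2520abd²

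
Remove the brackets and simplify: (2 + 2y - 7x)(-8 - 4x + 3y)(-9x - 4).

(2 + 2y - 7x)(-8 - 4x + 3y)(-9x - 4)
= (-16 - 8x + 6y - 16y - 8xy + 6y² + 56x + 28x² - 21xy)(-9x - 4)    [distributive law]
= (-16 + 48x - 10y - 29xy + 6y² + 28x²)(-9x - 4)    [combine like terms]
= 144x + 64 - 432x² - 192x + 90xy + 40y + 261x²y + 116xy - 54xy² - 24y² - 252x³ - 112x²    [distributive law]
= -48x + 64 - 544x² + 206xy + 40y + 261x²y - 54xy² - 24y² - 252x³    [combine like terms]

-48x + 64 - 544x² + 206xy + 40y + 261x²y - 54xy² - 24y² - 252x³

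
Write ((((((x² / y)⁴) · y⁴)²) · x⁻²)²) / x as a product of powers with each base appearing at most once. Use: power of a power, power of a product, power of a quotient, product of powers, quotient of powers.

x²⁷

((((((x² / y)⁴) · y⁴)²) · x⁻²)²) / x
= ((((((x² / y)⁴) · y⁴)²)²) · ((x⁻²)²)) / x    [power of a product]
= (((((x² / y)⁴) · y⁴)⁴) · ((x⁻²)²)) / x    [power of a power]
= (((((x² / y)⁴)⁴) · ((y⁴)⁴)) · ((x⁻²)²)) / x    [power of a product]
= ((((x² / y)¹⁶) · ((y⁴)⁴)) · ((x⁻²)²)) / x    [power of a power]
= (((((x²)¹⁶) / (y¹⁶)) · ((y⁴)⁴)) · ((x⁻²)²)) / x    [power of a quotient]
= (((x³² / (y¹⁶)) · ((y⁴)⁴)) · ((x⁻²)²)) / x    [power of a power]
= (((x³² / y¹⁶) · y¹⁶) · ((x⁻²)²)) / x    [power of a power]
= (((x³² / y¹⁶) · y¹⁶) · x⁻⁴) / x    [power of a power]
= x²⁷    [quotient of powers; product of powers]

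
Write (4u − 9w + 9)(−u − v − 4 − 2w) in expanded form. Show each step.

(4u − 9w + 9)(−u − v − 4 − 2w)
= −4u^2 − 4uv − 16u − 8uw + 9uw + 9vw + 36w + 18w^2 − 9u − 9v − 36 − 18w    [distributive law]
= −4u^2 − 4uv − 25u + uw + 9vw + 18w + 18w^2 − 9v − 36    [combine like terms]

−4u^2 − 4uv − 25u + uw + 9vw + 18w + 18w^2 − 9v − 36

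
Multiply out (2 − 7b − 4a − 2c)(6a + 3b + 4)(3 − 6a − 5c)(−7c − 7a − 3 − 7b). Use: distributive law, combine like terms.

(2 − 7b − 4a − 2c)(6a + 3b + 4)(3 − 6a − 5c)(−7c − 7a − 3 − 7b)
= (12a + 6b + 8 − 42ab − 21b^2 − 28b − 24a^2 − 12ab − 16a − 12ac − 6bc − 8c)(3 − 6a − 5c)(−7c − 7a − 3 − 7b)    [distributive law]
= (−4a − 22b + 8 − 54ab − 21b^2 − 24a^2 − 12ac − 6bc − 8c)(3 − 6a − 5c)(−7c − 7a − 3 − 7b)    [combine like terms]
= (−12a + 24a^2 + 20ac − 66b + 132ab + 110bc + 24 − 48a − 40c − 162ab + 324a^2b + 270abc − 63b^2 + 126ab^2 + 105b^2c − 72a^2 + 144a^3 + 120a^2c − 36ac + 72a^2c + 60ac^2 − 18bc + 36abc + 30bc^2 − 24c + 48ac + 40c^2)(−7c − 7a − 3 − 7b)    [distributive law]
= (−60a − 48a^2 + 32ac − 66b − 30ab + 92bc + 24 − 64c + 324a^2b + 306abc − 63b^2 + 126ab^2 + 105b^2c + 144a^3 + 192a^2c + 60ac^2 + 30bc^2 + 40c^2)(−7c − 7a − 3 − 7b)    [combine like terms]
= 420ac + 420a^2 + 180a + 420ab + 336a^2c + 336a^3 + 144a^2 + 336a^2b − 224ac^2 − 224a^2c − 96ac − 224abc + 462bc + 462ab + 198b + 462b^2 + 210abc + 210a^2b + 90ab + 210ab^2 − 644bc^2 − 644abc − 276bc − 644b^2c − 168c − 168a − 72 − 168b + 448c^2 + 448ac + 192c + 448bc − 2268a^2bc − 2268a^3b − 972a^2b − 2268a^2b^2 − 2142abc^2 − 2142a^2bc − 918abc − 2142ab^2c + 441b^2c + 441ab^2 + 189b^2 + 441b^3 − 882ab^2c − 882a^2b^2 − 378ab^2 − 882ab^3 − 735b^2c^2 − 735ab^2c − 315b^2c − 735b^3c − 1008a^3c − 1008a^4 − 432a^3 − 1008a^3b − 1344a^2c^2 − 1344a^3c − 576a^2c − 1344a^2bc − 420ac^3 − 420a^2c^2 − 180ac^2 − 420abc^2 − 210bc^3 − 210abc^2 − 90bc^2 − 210b^2c^2 − 280c^3 − 280ac^2 − 120c^2 − 280bc^2    [distributive law]
= 772ac + 564a^2 + 12a + 972ab − 464a^2c − 96a^3 − 426a^2b − 684ac^2 − 1576abc + 634bc + 30b + 651b^2 + 273ab^2 − 1014bc^2 − 518b^2c + 24c − 72 + 328c^2 − 5754a^2bc − 3276a^3b − 3150a^2b^2 − 2772abc^2 − 3759ab^2c + 441b^3 − 882ab^3 − 945b^2c^2 − 735b^3c − 2352a^3c − 1008a^4 − 1764a^2c^2 − 420ac^3 − 210bc^3 − 280c^3    [combine like terms]

772ac + 564a^2 + 12a + 972ab − 464a^2c − 96a^3 − 426a^2b − 684ac^2 − 1576abc + 634bc + 30b + 651b^2 + 273ab^2 − 1014bc^2 − 518b^2c + 24c − 72 + 328c^2 − 5754a^2bc − 3276a^3b − 3150a^2b^2 − 2772abc^2 − 3759ab^2c + 441b^3 − 882ab^3 − 945b^2c^2 − 735b^3c − 2352a^3c − 1008a^4 − 1764a^2c^2 − 420ac^3 − 210bc^3 − 280c^3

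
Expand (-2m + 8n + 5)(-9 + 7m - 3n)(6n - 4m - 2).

(-2m + 8n + 5)(-9 + 7m - 3n)(6n - 4m - 2)
= (18m - 14m² + 6mn - 72n + 56mn - 24n² - 45 + 35m - 15n)(6n - 4m - 2)    [distributive law]
= (53m - 14m² + 62mn - 87n - 24n² - 45)(6n - 4m - 2)    [combine like terms]
= 318mn - 212m² - 106m - 84m²n + 56m³ + 28m² + 372mn² - 248m²n - 124mn - 522n² + 348mn + 174n - 144n³ + 96mn² + 48n² - 270n + 180m + 90    [distributive law]
= 542mn - 184m² + 74m - 332m²n + 56m³ + 468mn² - 474n² - 96n - 144n³ + 90    [combine like terms]

542mn - 184m² + 74m - 332m²n + 56m³ + 468mn² - 474n² - 96n - 144n³ + 90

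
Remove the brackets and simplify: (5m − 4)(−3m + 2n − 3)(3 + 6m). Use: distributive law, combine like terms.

−63m^2 − 90m^3 − 18mn + 60m^2n + 63m − 24n + 36

(5m − 4)(−3m + 2n − 3)(3 + 6m)
= (−15m^2 + 10mn − 15m + 12m − 8n + 12)(3 + 6m)    [distributive law]
= (−15m^2 + 10mn − 3m − 8n + 12)(3 + 6m)    [combine like terms]
= −45m^2 − 90m^3 + 30mn + 60m^2n − 9m − 18m^2 − 24n − 48mn + 36 + 72m    [distributive law]
= −63m^2 − 90m^3 − 18mn + 60m^2n + 63m − 24n + 36    [combine like terms]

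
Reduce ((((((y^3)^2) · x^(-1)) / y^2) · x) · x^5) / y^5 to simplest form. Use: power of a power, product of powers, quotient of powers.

x^5·y^(-1)

((((((y^3)^2) · x^(-1)) / y^2) · x) · x^5) / y^5
= ((((y^6 · x^(-1)) / y^2) · x) · x^5) / y^5    [power of a power]
= x^5·y^(-1)    [quotient of powers; product of powers]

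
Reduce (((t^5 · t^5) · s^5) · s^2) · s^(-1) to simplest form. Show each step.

(((t^5 · t^5) · s^5) · s^2) · s^(-1)
= ((t^10 · s^5) · s^2) · s^(-1)    [product of powers]
= s^6t^10    [product of powers]

s^6t^10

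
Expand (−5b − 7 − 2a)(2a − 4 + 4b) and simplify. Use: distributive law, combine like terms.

(−5b − 7 − 2a)(2a − 4 + 4b)
= −10ab + 20b − 20b² − 14a + 28 − 28b − 4a² + 8a − 8ab    [distributive law]
= −18ab − 8b − 20b² − 6a + 28 − 4a²    [combine like terms]

−18ab − 8b − 20b² − 6a + 28 − 4a²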